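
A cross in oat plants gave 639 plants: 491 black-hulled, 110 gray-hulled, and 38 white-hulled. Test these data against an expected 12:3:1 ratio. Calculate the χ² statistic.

1.186

Total ratio parts = 16. Expected numbers out of 639:
  black-hulled: 639 × 12/16 = 479.25
  gray-hulled: 639 × 3/16 = 119.8125
  white-hulled: 639 × 1/16 = 39.9375
χ² = Σ (O − E)² / E
  black-hulled: (491 − 479.25)² / 479.25 = 0.2881
  gray-hulled: (110 − 119.8125)² / 119.8125 = 0.8036
  white-hulled: (38 − 39.9375)² / 39.9375 = 0.0940
χ² = 0.2881 + 0.8036 + 0.0940 = 1.1857 ≈ 1.186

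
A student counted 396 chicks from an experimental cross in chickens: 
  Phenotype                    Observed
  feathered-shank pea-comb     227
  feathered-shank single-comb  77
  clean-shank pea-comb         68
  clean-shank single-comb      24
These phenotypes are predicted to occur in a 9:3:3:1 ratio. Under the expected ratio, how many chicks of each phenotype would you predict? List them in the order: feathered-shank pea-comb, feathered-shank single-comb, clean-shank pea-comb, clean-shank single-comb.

222.75, 74.25, 74.25, 24.75

Total ratio parts = 16. Expected numbers out of 396:
  feathered-shank pea-comb: 396 × 9/16 = 222.75
  feathered-shank single-comb: 396 × 3/16 = 74.25
  clean-shank pea-comb: 396 × 3/16 = 74.25
  clean-shank single-comb: 396 × 1/16 = 24.75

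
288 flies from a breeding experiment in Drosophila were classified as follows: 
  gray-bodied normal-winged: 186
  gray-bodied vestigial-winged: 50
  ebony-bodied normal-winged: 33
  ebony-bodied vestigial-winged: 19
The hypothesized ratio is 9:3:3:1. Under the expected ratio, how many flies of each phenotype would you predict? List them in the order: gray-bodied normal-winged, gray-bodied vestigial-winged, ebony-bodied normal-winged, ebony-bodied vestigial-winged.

The 9:3:3:1 ratio has 16 parts, so with N = 288 the expected counts are:
  gray-bodied normal-winged: 288 × 9/16 = 162
  gray-bodied vestigial-winged: 288 × 3/16 = 54
  ebony-bodied normal-winged: 288 × 3/16 = 54
  ebony-bodied vestigial-winged: 288 × 1/16 = 18

162, 54, 54, 18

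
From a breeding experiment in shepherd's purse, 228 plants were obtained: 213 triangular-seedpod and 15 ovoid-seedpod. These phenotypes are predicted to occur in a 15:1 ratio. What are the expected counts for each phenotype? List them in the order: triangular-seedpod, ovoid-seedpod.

Expected counts for N = 228 under a 15:1 ratio (total parts = 16):
  triangular-seedpod: 228 × 15/16 = 213.75
  ovoid-seedpod: 228 × 1/16 = 14.25

213.75, 14.25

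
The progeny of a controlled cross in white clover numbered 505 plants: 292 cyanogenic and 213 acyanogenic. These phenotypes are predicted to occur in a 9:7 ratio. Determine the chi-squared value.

0.507

The 9:7 ratio has 16 parts, so with N = 505 the expected counts are:
  cyanogenic: 505 × 9/16 = 284.0625
  acyanogenic: 505 × 7/16 = 220.9375
χ² = Σ (O − E)² / E
  cyanogenic: (292 − 284.0625)² / 284.0625 = 0.2218
  acyanogenic: (213 − 220.9375)² / 220.9375 = 0.2852
χ² = 0.2218 + 0.2852 = 0.507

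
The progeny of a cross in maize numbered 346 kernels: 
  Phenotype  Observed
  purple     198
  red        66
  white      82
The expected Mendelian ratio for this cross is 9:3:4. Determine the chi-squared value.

0.312

Total ratio parts = 16. Expected numbers out of 346:
  purple: 346 × 9/16 = 194.625
  red: 346 × 3/16 = 64.875
  white: 346 × 4/16 = 86.5
χ² = Σ (O − E)² / E
  purple: (198 − 194.625)² / 194.625 = 0.0585
  red: (66 − 64.875)² / 64.875 = 0.0195
  white: (82 − 86.5)² / 86.5 = 0.2341
χ² = 0.0585 + 0.0195 + 0.2341 = 0.3121 ≈ 0.312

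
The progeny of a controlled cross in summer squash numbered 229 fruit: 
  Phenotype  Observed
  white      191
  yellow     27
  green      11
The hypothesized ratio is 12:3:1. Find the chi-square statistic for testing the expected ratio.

Under the 12:3:1 hypothesis (Σ ratio = 16, N = 229):
  white: 229 × 12/16 = 171.75
  yellow: 229 × 3/16 = 42.9375
  green: 229 × 1/16 = 14.3125
χ² = Σ (O − E)² / E
  white: (191 − 171.75)² / 171.75 = 2.1576
  yellow: (27 − 42.9375)² / 42.9375 = 5.9157
  green: (11 − 14.3125)² / 14.3125 = 0.7666
χ² = 2.1576 + 5.9157 + 0.7666 = 8.8399 ≈ 8.840

8.840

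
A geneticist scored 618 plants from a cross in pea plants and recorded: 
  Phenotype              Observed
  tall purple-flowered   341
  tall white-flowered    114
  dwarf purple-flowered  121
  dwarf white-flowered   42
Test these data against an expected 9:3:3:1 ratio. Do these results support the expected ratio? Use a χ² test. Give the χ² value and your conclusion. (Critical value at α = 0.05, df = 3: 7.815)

0.678; consistent

Expected counts for N = 618 under a 9:3:3:1 ratio (total parts = 16):
  tall purple-flowered: 618 × 9/16 = 347.625
  tall white-flowered: 618 × 3/16 = 115.875
  dwarf purple-flowered: 618 × 3/16 = 115.875
  dwarf white-flowered: 618 × 1/16 = 38.625
χ² = Σ (O − E)² / E
  tall purple-flowered: (341 − 347.625)² / 347.625 = 0.1263
  tall white-flowered: (114 − 115.875)² / 115.875 = 0.0303
  dwarf purple-flowered: (121 − 115.875)² / 115.875 = 0.2267
  dwarf white-flowered: (42 − 38.625)² / 38.625 = 0.2949
χ² = 0.1263 + 0.0303 + 0.2267 + 0.2949 = 0.6782 ≈ 0.678
Degrees of freedom = 4 − 1 = 3; critical value at α = 0.05 is 7.815.
Since 0.678 < 7.815, we fail to reject the null hypothesis — the data are consistent with the 9:3:3:1 ratio.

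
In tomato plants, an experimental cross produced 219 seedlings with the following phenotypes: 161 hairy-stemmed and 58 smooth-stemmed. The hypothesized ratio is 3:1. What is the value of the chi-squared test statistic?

Expected counts for N = 219 under a 3:1 ratio (total parts = 4):
  hairy-stemmed: 219 × 3/4 = 164.25
  smooth-stemmed: 219 × 1/4 = 54.75
χ² = Σ (O − E)² / E
  hairy-stemmed: (161 − 164.25)² / 164.25 = 0.0643
  smooth-stemmed: (58 − 54.75)² / 54.75 = 0.1929
χ² = 0.0643 + 0.1929 = 0.2572 ≈ 0.257

0.257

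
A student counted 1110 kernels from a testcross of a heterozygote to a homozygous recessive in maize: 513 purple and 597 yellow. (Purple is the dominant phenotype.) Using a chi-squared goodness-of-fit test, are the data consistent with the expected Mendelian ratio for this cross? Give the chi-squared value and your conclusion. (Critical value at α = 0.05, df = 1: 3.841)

6.357; not consistent

A testcross of a heterozygote (Aa × aa) gives a 1:1 phenotypic ratio.
Total ratio parts = 2. Expected numbers out of 1110:
  purple: 1110 × 1/2 = 555
  yellow: 1110 × 1/2 = 555
χ² = Σ (O − E)² / E
  purple: (513 − 555)² / 555 = 3.1784
  yellow: (597 − 555)² / 555 = 3.1784
χ² = 3.1784 + 3.1784 = 6.3568 ≈ 6.357
Degrees of freedom = 2 − 1 = 1; critical value at α = 0.05 is 3.841.
Since 6.357 > 3.841, we reject the null hypothesis — the data do not fit the 1:1 ratio.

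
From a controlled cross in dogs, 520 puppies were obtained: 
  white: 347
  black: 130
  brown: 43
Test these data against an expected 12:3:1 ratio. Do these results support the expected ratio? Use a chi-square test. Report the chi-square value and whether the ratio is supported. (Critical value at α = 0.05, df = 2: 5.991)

Under the 12:3:1 hypothesis (Σ ratio = 16, N = 520):
  white: 520 × 12/16 = 390
  black: 520 × 3/16 = 97.5
  brown: 520 × 1/16 = 32.5
χ² = Σ (O − E)² / E
  white: (347 − 390)² / 390 = 4.7410
  black: (130 − 97.5)² / 97.5 = 10.8333
  brown: (43 − 32.5)² / 32.5 = 3.3923
χ² = 4.7410 + 10.8333 + 3.3923 = 18.9666 ≈ 18.967
Degrees of freedom = 3 − 1 = 2; critical value at α = 0.05 is 5.991.
Since 18.967 > 5.991, we reject the null hypothesis — the data do not fit the 12:3:1 ratio.

18.967; not consistent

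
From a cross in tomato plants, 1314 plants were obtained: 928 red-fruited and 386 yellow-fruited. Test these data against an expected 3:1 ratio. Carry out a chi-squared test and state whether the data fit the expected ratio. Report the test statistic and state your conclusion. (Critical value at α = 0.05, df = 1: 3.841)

13.420; not consistent

Total ratio parts = 4. Expected numbers out of 1314:
  red-fruited: 1314 × 3/4 = 985.5
  yellow-fruited: 1314 × 1/4 = 328.5
χ² = Σ (O − E)² / E
  red-fruited: (928 − 985.5)² / 985.5 = 3.3549
  yellow-fruited: (386 − 328.5)² / 328.5 = 10.0647
χ² = 3.3549 + 10.0647 = 13.4196 ≈ 13.420
Degrees of freedom = 2 − 1 = 1; critical value at α = 0.05 is 3.841.
Since 13.420 > 3.841, we reject the null hypothesis — the data do not fit the 3:1 ratio.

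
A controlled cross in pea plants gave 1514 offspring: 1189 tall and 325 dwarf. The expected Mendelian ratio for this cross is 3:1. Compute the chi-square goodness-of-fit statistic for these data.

10.083

Total ratio parts = 4. Expected numbers out of 1514:
  tall: 1514 × 3/4 = 1135.5
  dwarf: 1514 × 1/4 = 378.5
χ² = Σ (O − E)² / E
  tall: (1189 − 1135.5)² / 1135.5 = 2.5207
  dwarf: (325 − 378.5)² / 378.5 = 7.5621
χ² = 2.5207 + 7.5621 = 10.0828 ≈ 10.083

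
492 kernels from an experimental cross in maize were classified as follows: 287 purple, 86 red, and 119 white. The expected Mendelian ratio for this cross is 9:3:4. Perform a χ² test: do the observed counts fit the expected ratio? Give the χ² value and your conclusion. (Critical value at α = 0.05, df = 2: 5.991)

Total ratio parts = 16. Expected numbers out of 492:
  purple: 492 × 9/16 = 276.75
  red: 492 × 3/16 = 92.25
  white: 492 × 4/16 = 123
χ² = Σ (O − E)² / E
  purple: (287 − 276.75)² / 276.75 = 0.3796
  red: (86 − 92.25)² / 92.25 = 0.4234
  white: (119 − 123)² / 123 = 0.1301
χ² = 0.3796 + 0.4234 + 0.1301 = 0.9331 ≈ 0.933
Degrees of freedom = 3 − 1 = 2; critical value at α = 0.05 is 5.991.
Since 0.933 < 5.991, we fail to reject the null hypothesis — the data are consistent with the 9:3:4 ratio.

0.933; consistent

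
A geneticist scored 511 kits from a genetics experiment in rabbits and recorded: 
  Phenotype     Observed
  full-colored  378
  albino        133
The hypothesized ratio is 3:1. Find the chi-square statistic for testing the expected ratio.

The 3:1 ratio has 4 parts, so with N = 511 the expected counts are:
  full-colored: 511 × 3/4 = 383.25
  albino: 511 × 1/4 = 127.75
χ² = Σ (O − E)² / E
  full-colored: (378 − 383.25)² / 383.25 = 0.0719
  albino: (133 − 127.75)² / 127.75 = 0.2158
χ² = 0.0719 + 0.2158 = 0.2877 ≈ 0.288

0.288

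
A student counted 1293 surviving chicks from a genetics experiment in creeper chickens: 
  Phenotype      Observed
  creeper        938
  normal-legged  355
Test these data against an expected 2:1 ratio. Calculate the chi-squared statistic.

20.102

The 2:1 ratio has 3 parts, so with N = 1293 the expected counts are:
  creeper: 1293 × 2/3 = 862
  normal-legged: 1293 × 1/3 = 431
χ² = Σ (O − E)² / E
  creeper: (938 − 862)² / 862 = 6.7007
  normal-legged: (355 − 431)² / 431 = 13.4014
χ² = 6.7007 + 13.4014 = 20.1021 ≈ 20.102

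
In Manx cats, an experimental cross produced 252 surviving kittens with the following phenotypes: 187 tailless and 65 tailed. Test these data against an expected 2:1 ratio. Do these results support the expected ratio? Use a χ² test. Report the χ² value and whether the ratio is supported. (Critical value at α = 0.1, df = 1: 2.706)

6.446; not consistent

The 2:1 ratio has 3 parts, so with N = 252 the expected counts are:
  tailless: 252 × 2/3 = 168
  tailed: 252 × 1/3 = 84
χ² = Σ (O − E)² / E
  tailless: (187 − 168)² / 168 = 2.1488
  tailed: (65 − 84)² / 84 = 4.2976
χ² = 2.1488 + 4.2976 = 6.4464 ≈ 6.446
Degrees of freedom = 2 − 1 = 1; critical value at α = 0.1 is 2.706.
Since 6.446 > 2.706, we reject the null hypothesis — the data do not fit the 2:1 ratio.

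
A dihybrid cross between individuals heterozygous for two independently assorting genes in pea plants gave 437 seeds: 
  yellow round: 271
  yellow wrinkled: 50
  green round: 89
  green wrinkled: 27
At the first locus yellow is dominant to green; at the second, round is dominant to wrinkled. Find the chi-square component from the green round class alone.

A dihybrid F₂ with independent assortment and complete dominance at both loci gives a 9:3:3:1 phenotypic ratio.
Under the 9:3:3:1 hypothesis (Σ ratio = 16, N = 437):
  yellow round: 437 × 9/16 = 245.8125
  yellow wrinkled: 437 × 3/16 = 81.9375
  green round: 437 × 3/16 = 81.9375
  green wrinkled: 437 × 1/16 = 27.3125
Contribution of green round: (89 − 81.9375)² / 81.9375 = 0.6087

0.609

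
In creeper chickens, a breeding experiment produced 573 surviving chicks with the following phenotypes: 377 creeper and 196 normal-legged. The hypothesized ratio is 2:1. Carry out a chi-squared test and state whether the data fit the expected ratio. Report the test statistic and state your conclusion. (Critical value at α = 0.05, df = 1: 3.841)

Expected counts for N = 573 under a 2:1 ratio (total parts = 3):
  creeper: 573 × 2/3 = 382
  normal-legged: 573 × 1/3 = 191
χ² = Σ (O − E)² / E
  creeper: (377 − 382)² / 382 = 0.0654
  normal-legged: (196 − 191)² / 191 = 0.1309
χ² = 0.0654 + 0.1309 = 0.1963 ≈ 0.196
Degrees of freedom = 2 − 1 = 1; critical value at α = 0.05 is 3.841.
Since 0.196 < 3.841, we fail to reject the null hypothesis — the data are consistent with the 2:1 ratio.

0.196; consistent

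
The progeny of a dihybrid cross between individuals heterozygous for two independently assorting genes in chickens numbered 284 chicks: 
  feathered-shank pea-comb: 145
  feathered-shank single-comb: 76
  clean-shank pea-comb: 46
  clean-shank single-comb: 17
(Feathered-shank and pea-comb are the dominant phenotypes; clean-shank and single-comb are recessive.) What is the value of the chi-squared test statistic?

12.100

A dihybrid F₂ with independent assortment and complete dominance at both loci gives a 9:3:3:1 phenotypic ratio.
Total ratio parts = 16. Expected numbers out of 284:
  feathered-shank pea-comb: 284 × 9/16 = 159.75
  feathered-shank single-comb: 284 × 3/16 = 53.25
  clean-shank pea-comb: 284 × 3/16 = 53.25
  clean-shank single-comb: 284 × 1/16 = 17.75
χ² = Σ (O − E)² / E
  feathered-shank pea-comb: (145 − 159.75)² / 159.75 = 1.3619
  feathered-shank single-comb: (76 − 53.25)² / 53.25 = 9.7195
  clean-shank pea-comb: (46 − 53.25)² / 53.25 = 0.9871
  clean-shank single-comb: (17 − 17.75)² / 17.75 = 0.0317
χ² = 1.3619 + 9.7195 + 0.9871 + 0.0317 = 12.1002 ≈ 12.100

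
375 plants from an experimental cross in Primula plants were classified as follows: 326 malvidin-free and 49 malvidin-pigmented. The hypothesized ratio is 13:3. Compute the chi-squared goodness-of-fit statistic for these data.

7.951

Expected counts for N = 375 under a 13:3 ratio (total parts = 16):
  malvidin-free: 375 × 13/16 = 304.6875
  malvidin-pigmented: 375 × 3/16 = 70.3125
χ² = Σ (O − E)² / E
  malvidin-free: (326 − 304.6875)² / 304.6875 = 1.4908
  malvidin-pigmented: (49 − 70.3125)² / 70.3125 = 6.4601
χ² = 1.4908 + 6.4601 = 7.9509 ≈ 7.951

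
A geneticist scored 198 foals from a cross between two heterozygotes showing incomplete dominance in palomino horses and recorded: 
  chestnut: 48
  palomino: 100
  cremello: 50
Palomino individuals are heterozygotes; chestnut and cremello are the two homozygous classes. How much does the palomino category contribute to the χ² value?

With incomplete dominance, a heterozygote × heterozygote cross gives a 1:2:1 phenotypic ratio.
Under the 1:2:1 hypothesis (Σ ratio = 4, N = 198):
  chestnut: 198 × 1/4 = 49.5
  palomino: 198 × 2/4 = 99
  cremello: 198 × 1/4 = 49.5
Contribution of palomino: (100 − 99)² / 99 = 0.0101

0.010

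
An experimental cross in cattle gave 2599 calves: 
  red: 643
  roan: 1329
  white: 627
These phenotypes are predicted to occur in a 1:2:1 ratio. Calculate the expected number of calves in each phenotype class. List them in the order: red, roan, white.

Expected counts for N = 2599 under a 1:2:1 ratio (total parts = 4):
  red: 2599 × 1/4 = 649.75
  roan: 2599 × 2/4 = 1299.5
  white: 2599 × 1/4 = 649.75

649.75, 1299.5, 649.75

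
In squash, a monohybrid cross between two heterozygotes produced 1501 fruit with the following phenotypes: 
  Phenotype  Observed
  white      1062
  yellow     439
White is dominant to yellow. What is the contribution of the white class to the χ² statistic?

For a monohybrid cross between heterozygotes with complete dominance, the expected phenotypic ratio is 3:1.
Expected counts for N = 1501 under a 3:1 ratio (total parts = 4):
  white: 1501 × 3/4 = 1125.75
  yellow: 1501 × 1/4 = 375.25
Contribution of white: (1062 − 1125.75)² / 1125.75 = 3.6101

3.610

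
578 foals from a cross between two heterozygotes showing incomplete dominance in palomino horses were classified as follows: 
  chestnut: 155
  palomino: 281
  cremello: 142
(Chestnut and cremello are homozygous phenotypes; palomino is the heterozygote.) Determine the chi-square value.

With incomplete dominance, a heterozygote × heterozygote cross gives a 1:2:1 phenotypic ratio.
Total ratio parts = 4. Expected numbers out of 578:
  chestnut: 578 × 1/4 = 144.5
  palomino: 578 × 2/4 = 289
  cremello: 578 × 1/4 = 144.5
χ² = Σ (O − E)² / E
  chestnut: (155 − 144.5)² / 144.5 = 0.7630
  palomino: (281 − 289)² / 289 = 0.2215
  cremello: (142 − 144.5)² / 144.5 = 0.0433
χ² = 0.7630 + 0.2215 + 0.0433 = 1.0278 ≈ 1.028

1.028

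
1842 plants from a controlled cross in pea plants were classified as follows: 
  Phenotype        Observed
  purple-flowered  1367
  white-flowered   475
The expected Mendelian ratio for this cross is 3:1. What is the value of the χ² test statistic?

0.609

Under the 3:1 hypothesis (Σ ratio = 4, N = 1842):
  purple-flowered: 1842 × 3/4 = 1381.5
  white-flowered: 1842 × 1/4 = 460.5
χ² = Σ (O − E)² / E
  purple-flowered: (1367 − 1381.5)² / 1381.5 = 0.1522
  white-flowered: (475 − 460.5)² / 460.5 = 0.4566
χ² = 0.1522 + 0.4566 = 0.6088 ≈ 0.609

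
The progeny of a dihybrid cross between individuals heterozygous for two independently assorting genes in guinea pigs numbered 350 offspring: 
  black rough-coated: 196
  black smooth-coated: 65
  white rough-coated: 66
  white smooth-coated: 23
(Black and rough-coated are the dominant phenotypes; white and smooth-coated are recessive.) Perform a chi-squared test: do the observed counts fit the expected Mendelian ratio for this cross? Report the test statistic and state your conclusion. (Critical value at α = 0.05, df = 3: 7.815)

A dihybrid F₂ with independent assortment and complete dominance at both loci gives a 9:3:3:1 phenotypic ratio.
Total ratio parts = 16. Expected numbers out of 350:
  black rough-coated: 350 × 9/16 = 196.875
  black smooth-coated: 350 × 3/16 = 65.625
  white rough-coated: 350 × 3/16 = 65.625
  white smooth-coated: 350 × 1/16 = 21.875
χ² = Σ (O − E)² / E
  black rough-coated: (196 − 196.875)² / 196.875 = 0.0039
  black smooth-coated: (65 − 65.625)² / 65.625 = 0.0060
  white rough-coated: (66 − 65.625)² / 65.625 = 0.0021
  white smooth-coated: (23 − 21.875)² / 21.875 = 0.0579
χ² = 0.0039 + 0.0060 + 0.0021 + 0.0579 = 0.0699 ≈ 0.070
Degrees of freedom = 4 − 1 = 3; critical value at α = 0.05 is 7.815.
Since 0.070 < 7.815, we fail to reject the null hypothesis — the data are consistent with the 9:3:3:1 ratio.

0.070; consistent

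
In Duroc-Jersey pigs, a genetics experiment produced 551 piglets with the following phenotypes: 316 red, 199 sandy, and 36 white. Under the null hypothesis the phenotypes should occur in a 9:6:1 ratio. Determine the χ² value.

Expected counts for N = 551 under a 9:6:1 ratio (total parts = 16):
  red: 551 × 9/16 = 309.9375
  sandy: 551 × 6/16 = 206.625
  white: 551 × 1/16 = 34.4375
χ² = Σ (O − E)² / E
  red: (316 − 309.9375)² / 309.9375 = 0.1186
  sandy: (199 − 206.625)² / 206.625 = 0.2814
  white: (36 − 34.4375)² / 34.4375 = 0.0709
χ² = 0.1186 + 0.2814 + 0.0709 = 0.4709 ≈ 0.471

0.471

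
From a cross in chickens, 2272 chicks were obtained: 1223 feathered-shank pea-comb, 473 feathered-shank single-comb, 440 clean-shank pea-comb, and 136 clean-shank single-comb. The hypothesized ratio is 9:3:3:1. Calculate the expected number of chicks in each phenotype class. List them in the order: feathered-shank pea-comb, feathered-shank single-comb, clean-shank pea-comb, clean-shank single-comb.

Under the 9:3:3:1 hypothesis (Σ ratio = 16, N = 2272):
  feathered-shank pea-comb: 2272 × 9/16 = 1278
  feathered-shank single-comb: 2272 × 3/16 = 426
  clean-shank pea-comb: 2272 × 3/16 = 426
  clean-shank single-comb: 2272 × 1/16 = 142

1278, 426, 426, 142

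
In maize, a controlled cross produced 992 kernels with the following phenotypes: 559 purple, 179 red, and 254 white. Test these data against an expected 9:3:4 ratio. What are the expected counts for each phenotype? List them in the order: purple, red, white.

Expected counts for N = 992 under a 9:3:4 ratio (total parts = 16):
  purple: 992 × 9/16 = 558
  red: 992 × 3/16 = 186
  white: 992 × 4/16 = 248

558, 186, 248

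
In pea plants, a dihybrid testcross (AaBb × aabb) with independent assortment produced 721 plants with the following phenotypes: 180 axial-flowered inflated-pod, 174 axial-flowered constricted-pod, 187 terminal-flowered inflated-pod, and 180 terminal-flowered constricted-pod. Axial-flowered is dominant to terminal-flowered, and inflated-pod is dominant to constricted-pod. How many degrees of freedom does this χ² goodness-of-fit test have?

A dihybrid testcross with independent assortment gives a 1:1:1:1 ratio.
A goodness-of-fit test with 4 phenotype classes has df = 4 − 1 = 3.

3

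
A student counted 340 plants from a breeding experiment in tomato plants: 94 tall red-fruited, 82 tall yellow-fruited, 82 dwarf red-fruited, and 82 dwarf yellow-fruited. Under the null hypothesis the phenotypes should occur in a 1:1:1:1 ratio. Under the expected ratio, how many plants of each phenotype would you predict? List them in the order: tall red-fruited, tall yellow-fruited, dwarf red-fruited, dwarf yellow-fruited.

Under the 1:1:1:1 hypothesis (Σ ratio = 4, N = 340):
  tall red-fruited: 340 × 1/4 = 85
  tall yellow-fruited: 340 × 1/4 = 85
  dwarf red-fruited: 340 × 1/4 = 85
  dwarf yellow-fruited: 340 × 1/4 = 85

85, 85, 85, 85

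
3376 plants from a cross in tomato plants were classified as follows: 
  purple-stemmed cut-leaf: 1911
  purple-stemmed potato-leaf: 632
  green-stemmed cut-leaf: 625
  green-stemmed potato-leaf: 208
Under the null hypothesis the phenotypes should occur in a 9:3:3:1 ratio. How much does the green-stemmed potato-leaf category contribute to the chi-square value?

0.043

The 9:3:3:1 ratio has 16 parts, so with N = 3376 the expected counts are:
  purple-stemmed cut-leaf: 3376 × 9/16 = 1899
  purple-stemmed potato-leaf: 3376 × 3/16 = 633
  green-stemmed cut-leaf: 3376 × 3/16 = 633
  green-stemmed potato-leaf: 3376 × 1/16 = 211
Contribution of green-stemmed potato-leaf: (208 − 211)² / 211 = 0.0427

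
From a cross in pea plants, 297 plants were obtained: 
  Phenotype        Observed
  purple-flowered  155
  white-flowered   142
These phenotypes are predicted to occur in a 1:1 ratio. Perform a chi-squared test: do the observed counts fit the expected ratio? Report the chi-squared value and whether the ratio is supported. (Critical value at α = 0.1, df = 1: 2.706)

Expected counts for N = 297 under a 1:1 ratio (total parts = 2):
  purple-flowered: 297 × 1/2 = 148.5
  white-flowered: 297 × 1/2 = 148.5
χ² = Σ (O − E)² / E
  purple-flowered: (155 − 148.5)² / 148.5 = 0.2845
  white-flowered: (142 − 148.5)² / 148.5 = 0.2845
χ² = 0.2845 + 0.2845 = 0.569
Degrees of freedom = 2 − 1 = 1; critical value at α = 0.1 is 2.706.
Since 0.569 < 2.706, we fail to reject the null hypothesis — the data are consistent with the 1:1 ratio.

0.569; consistent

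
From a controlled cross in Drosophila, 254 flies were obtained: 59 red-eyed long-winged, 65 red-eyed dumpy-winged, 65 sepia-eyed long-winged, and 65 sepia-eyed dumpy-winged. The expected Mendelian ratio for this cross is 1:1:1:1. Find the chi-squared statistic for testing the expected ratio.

Under the 1:1:1:1 hypothesis (Σ ratio = 4, N = 254):
  red-eyed long-winged: 254 × 1/4 = 63.5
  red-eyed dumpy-winged: 254 × 1/4 = 63.5
  sepia-eyed long-winged: 254 × 1/4 = 63.5
  sepia-eyed dumpy-winged: 254 × 1/4 = 63.5
χ² = Σ (O − E)² / E
  red-eyed long-winged: (59 − 63.5)² / 63.5 = 0.3189
  red-eyed dumpy-winged: (65 − 63.5)² / 63.5 = 0.0354
  sepia-eyed long-winged: (65 − 63.5)² / 63.5 = 0.0354
  sepia-eyed dumpy-winged: (65 − 63.5)² / 63.5 = 0.0354
χ² = 0.3189 + 0.0354 + 0.0354 + 0.0354 = 0.4251 ≈ 0.425

0.425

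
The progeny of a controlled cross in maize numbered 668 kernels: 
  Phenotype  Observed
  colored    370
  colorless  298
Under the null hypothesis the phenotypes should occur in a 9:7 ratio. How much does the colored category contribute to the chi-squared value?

Total ratio parts = 16. Expected numbers out of 668:
  colored: 668 × 9/16 = 375.75
  colorless: 668 × 7/16 = 292.25
Contribution of colored: (370 − 375.75)² / 375.75 = 0.0880

0.088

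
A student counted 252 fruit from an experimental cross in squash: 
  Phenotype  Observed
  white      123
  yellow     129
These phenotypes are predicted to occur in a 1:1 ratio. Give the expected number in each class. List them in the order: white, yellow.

Under the 1:1 hypothesis (Σ ratio = 2, N = 252):
  white: 252 × 1/2 = 126
  yellow: 252 × 1/2 = 126

126, 126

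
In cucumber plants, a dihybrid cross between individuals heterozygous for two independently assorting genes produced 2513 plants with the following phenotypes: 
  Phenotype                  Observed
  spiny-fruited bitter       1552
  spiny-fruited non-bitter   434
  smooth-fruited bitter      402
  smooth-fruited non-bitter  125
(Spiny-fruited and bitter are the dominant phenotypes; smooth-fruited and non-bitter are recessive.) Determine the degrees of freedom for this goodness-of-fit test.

A dihybrid F₂ with independent assortment and complete dominance at both loci gives a 9:3:3:1 phenotypic ratio.
A goodness-of-fit test with 4 phenotype classes has df = 4 − 1 = 3.

3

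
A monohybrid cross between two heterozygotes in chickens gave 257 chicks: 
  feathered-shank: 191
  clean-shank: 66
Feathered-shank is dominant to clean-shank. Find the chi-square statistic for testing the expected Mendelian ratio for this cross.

For a monohybrid cross between heterozygotes with complete dominance, the expected phenotypic ratio is 3:1.
Under the 3:1 hypothesis (Σ ratio = 4, N = 257):
  feathered-shank: 257 × 3/4 = 192.75
  clean-shank: 257 × 1/4 = 64.25
χ² = Σ (O − E)² / E
  feathered-shank: (191 − 192.75)² / 192.75 = 0.0159
  clean-shank: (66 − 64.25)² / 64.25 = 0.0477
χ² = 0.0159 + 0.0477 = 0.0636 ≈ 0.064

0.064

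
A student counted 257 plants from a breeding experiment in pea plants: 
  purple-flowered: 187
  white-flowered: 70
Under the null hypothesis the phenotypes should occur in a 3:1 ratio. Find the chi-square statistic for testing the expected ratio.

0.686

Under the 3:1 hypothesis (Σ ratio = 4, N = 257):
  purple-flowered: 257 × 3/4 = 192.75
  white-flowered: 257 × 1/4 = 64.25
χ² = Σ (O − E)² / E
  purple-flowered: (187 − 192.75)² / 192.75 = 0.1715
  white-flowered: (70 − 64.25)² / 64.25 = 0.5146
χ² = 0.1715 + 0.5146 = 0.6861 ≈ 0.686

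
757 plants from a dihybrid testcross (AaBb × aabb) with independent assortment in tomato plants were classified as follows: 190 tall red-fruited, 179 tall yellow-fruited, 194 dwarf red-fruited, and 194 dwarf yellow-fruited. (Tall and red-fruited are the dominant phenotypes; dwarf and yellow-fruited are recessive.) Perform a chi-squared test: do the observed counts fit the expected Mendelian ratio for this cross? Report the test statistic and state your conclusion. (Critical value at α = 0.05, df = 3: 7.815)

A dihybrid testcross with independent assortment gives a 1:1:1:1 ratio.
Expected counts for N = 757 under a 1:1:1:1 ratio (total parts = 4):
  tall red-fruited: 757 × 1/4 = 189.25
  tall yellow-fruited: 757 × 1/4 = 189.25
  dwarf red-fruited: 757 × 1/4 = 189.25
  dwarf yellow-fruited: 757 × 1/4 = 189.25
χ² = Σ (O − E)² / E
  tall red-fruited: (190 − 189.25)² / 189.25 = 0.0030
  tall yellow-fruited: (179 − 189.25)² / 189.25 = 0.5552
  dwarf red-fruited: (194 − 189.25)² / 189.25 = 0.1192
  dwarf yellow-fruited: (194 − 189.25)² / 189.25 = 0.1192
χ² = 0.0030 + 0.5552 + 0.1192 + 0.1192 = 0.7966 ≈ 0.797
Degrees of freedom = 4 − 1 = 3; critical value at α = 0.05 is 7.815.
Since 0.797 < 7.815, we fail to reject the null hypothesis — the data are consistent with the 1:1:1:1 ratio.

0.797; consistent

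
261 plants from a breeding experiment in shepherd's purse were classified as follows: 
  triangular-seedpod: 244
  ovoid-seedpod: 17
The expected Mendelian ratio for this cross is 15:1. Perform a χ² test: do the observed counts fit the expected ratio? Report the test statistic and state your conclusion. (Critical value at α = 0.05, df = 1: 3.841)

Expected counts for N = 261 under a 15:1 ratio (total parts = 16):
  triangular-seedpod: 261 × 15/16 = 244.6875
  ovoid-seedpod: 261 × 1/16 = 16.3125
χ² = Σ (O − E)² / E
  triangular-seedpod: (244 − 244.6875)² / 244.6875 = 0.0019
  ovoid-seedpod: (17 − 16.3125)² / 16.3125 = 0.0290
χ² = 0.0019 + 0.0290 = 0.0309 ≈ 0.031
Degrees of freedom = 2 − 1 = 1; critical value at α = 0.05 is 3.841.
Since 0.031 < 3.841, we fail to reject the null hypothesis — the data are consistent with the 15:1 ratio.

0.031; consistent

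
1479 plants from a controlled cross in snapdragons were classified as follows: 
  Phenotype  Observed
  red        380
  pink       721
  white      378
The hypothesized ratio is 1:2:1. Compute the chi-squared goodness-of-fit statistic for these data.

0.931

Under the 1:2:1 hypothesis (Σ ratio = 4, N = 1479):
  red: 1479 × 1/4 = 369.75
  pink: 1479 × 2/4 = 739.5
  white: 1479 × 1/4 = 369.75
χ² = Σ (O − E)² / E
  red: (380 − 369.75)² / 369.75 = 0.2841
  pink: (721 − 739.5)² / 739.5 = 0.4628
  white: (378 − 369.75)² / 369.75 = 0.1841
χ² = 0.2841 + 0.4628 + 0.1841 = 0.931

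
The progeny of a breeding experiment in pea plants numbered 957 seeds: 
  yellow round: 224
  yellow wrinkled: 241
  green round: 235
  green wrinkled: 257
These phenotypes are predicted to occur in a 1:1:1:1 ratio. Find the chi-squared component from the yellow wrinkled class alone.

0.013

Expected counts for N = 957 under a 1:1:1:1 ratio (total parts = 4):
  yellow round: 957 × 1/4 = 239.25
  yellow wrinkled: 957 × 1/4 = 239.25
  green round: 957 × 1/4 = 239.25
  green wrinkled: 957 × 1/4 = 239.25
Contribution of yellow wrinkled: (241 − 239.25)² / 239.25 = 0.0128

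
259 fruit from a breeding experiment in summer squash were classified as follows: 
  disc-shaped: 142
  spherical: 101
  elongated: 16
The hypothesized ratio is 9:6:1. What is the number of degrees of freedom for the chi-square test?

A goodness-of-fit test with 3 phenotype classes has df = 3 − 1 = 2.

2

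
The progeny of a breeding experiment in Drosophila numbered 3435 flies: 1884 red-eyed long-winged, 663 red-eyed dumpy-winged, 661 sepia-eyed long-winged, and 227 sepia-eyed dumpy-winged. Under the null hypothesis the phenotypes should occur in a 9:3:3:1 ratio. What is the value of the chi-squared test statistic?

Expected counts for N = 3435 under a 9:3:3:1 ratio (total parts = 16):
  red-eyed long-winged: 3435 × 9/16 = 1932.1875
  red-eyed dumpy-winged: 3435 × 3/16 = 644.0625
  sepia-eyed long-winged: 3435 × 3/16 = 644.0625
  sepia-eyed dumpy-winged: 3435 × 1/16 = 214.6875
χ² = Σ (O − E)² / E
  red-eyed long-winged: (1884 − 1932.1875)² / 1932.1875 = 1.2018
  red-eyed dumpy-winged: (663 − 644.0625)² / 644.0625 = 0.5568
  sepia-eyed long-winged: (661 − 644.0625)² / 644.0625 = 0.4454
  sepia-eyed dumpy-winged: (227 − 214.6875)² / 214.6875 = 0.7061
χ² = 1.2018 + 0.5568 + 0.4454 + 0.7061 = 2.9101 ≈ 2.910

2.910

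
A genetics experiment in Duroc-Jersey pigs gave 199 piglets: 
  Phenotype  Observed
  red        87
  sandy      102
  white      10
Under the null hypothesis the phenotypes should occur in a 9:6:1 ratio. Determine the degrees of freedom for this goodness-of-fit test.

2

A goodness-of-fit test with 3 phenotype classes has df = 3 − 1 = 2.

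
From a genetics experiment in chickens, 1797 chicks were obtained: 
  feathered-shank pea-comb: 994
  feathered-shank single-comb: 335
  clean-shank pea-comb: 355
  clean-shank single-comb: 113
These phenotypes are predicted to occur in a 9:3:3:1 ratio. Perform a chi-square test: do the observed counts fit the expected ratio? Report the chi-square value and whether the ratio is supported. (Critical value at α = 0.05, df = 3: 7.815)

1.263; consistent

Expected counts for N = 1797 under a 9:3:3:1 ratio (total parts = 16):
  feathered-shank pea-comb: 1797 × 9/16 = 1010.8125
  feathered-shank single-comb: 1797 × 3/16 = 336.9375
  clean-shank pea-comb: 1797 × 3/16 = 336.9375
  clean-shank single-comb: 1797 × 1/16 = 112.3125
χ² = Σ (O − E)² / E
  feathered-shank pea-comb: (994 − 1010.8125)² / 1010.8125 = 0.2796
  feathered-shank single-comb: (335 − 336.9375)² / 336.9375 = 0.0111
  clean-shank pea-comb: (355 − 336.9375)² / 336.9375 = 0.9683
  clean-shank single-comb: (113 − 112.3125)² / 112.3125 = 0.0042
χ² = 0.2796 + 0.0111 + 0.9683 + 0.0042 = 1.2632 ≈ 1.263
Degrees of freedom = 4 − 1 = 3; critical value at α = 0.05 is 7.815.
Since 1.263 < 7.815, we fail to reject the null hypothesis — the data are consistent with the 9:3:3:1 ratio.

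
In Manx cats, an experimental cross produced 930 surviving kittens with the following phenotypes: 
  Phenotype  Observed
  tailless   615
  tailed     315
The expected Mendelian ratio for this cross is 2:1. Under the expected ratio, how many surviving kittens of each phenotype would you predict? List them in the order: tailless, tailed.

620, 310

The 2:1 ratio has 3 parts, so with N = 930 the expected counts are:
  tailless: 930 × 2/3 = 620
  tailed: 930 × 1/3 = 310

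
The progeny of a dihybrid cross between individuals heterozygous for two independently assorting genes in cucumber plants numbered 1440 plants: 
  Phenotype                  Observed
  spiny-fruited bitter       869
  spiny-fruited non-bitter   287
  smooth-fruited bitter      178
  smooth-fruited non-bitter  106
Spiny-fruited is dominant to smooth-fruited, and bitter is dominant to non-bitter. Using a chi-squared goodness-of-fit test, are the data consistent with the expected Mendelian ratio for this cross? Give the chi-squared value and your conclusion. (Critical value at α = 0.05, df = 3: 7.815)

A dihybrid F₂ with independent assortment and complete dominance at both loci gives a 9:3:3:1 phenotypic ratio.
Expected counts for N = 1440 under a 9:3:3:1 ratio (total parts = 16):
  spiny-fruited bitter: 1440 × 9/16 = 810
  spiny-fruited non-bitter: 1440 × 3/16 = 270
  smooth-fruited bitter: 1440 × 3/16 = 270
  smooth-fruited non-bitter: 1440 × 1/16 = 90
χ² = Σ (O − E)² / E
  spiny-fruited bitter: (869 − 810)² / 810 = 4.2975
  spiny-fruited non-bitter: (287 − 270)² / 270 = 1.0704
  smooth-fruited bitter: (178 − 270)² / 270 = 31.3481
  smooth-fruited non-bitter: (106 − 90)² / 90 = 2.8444
χ² = 4.2975 + 1.0704 + 31.3481 + 2.8444 = 39.5604 ≈ 39.560
Degrees of freedom = 4 − 1 = 3; critical value at α = 0.05 is 7.815.
Since 39.560 > 7.815, we reject the null hypothesis — the data do not fit the 9:3:3:1 ratio.

39.560; not consistent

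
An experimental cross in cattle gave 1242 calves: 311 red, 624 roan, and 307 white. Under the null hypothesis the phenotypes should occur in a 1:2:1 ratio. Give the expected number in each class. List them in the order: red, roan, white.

Total ratio parts = 4. Expected numbers out of 1242:
  red: 1242 × 1/4 = 310.5
  roan: 1242 × 2/4 = 621
  white: 1242 × 1/4 = 310.5

310.5, 621, 310.5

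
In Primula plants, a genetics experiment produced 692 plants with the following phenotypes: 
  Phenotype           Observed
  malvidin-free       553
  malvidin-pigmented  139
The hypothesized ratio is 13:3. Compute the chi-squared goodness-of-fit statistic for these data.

0.812

Under the 13:3 hypothesis (Σ ratio = 16, N = 692):
  malvidin-free: 692 × 13/16 = 562.25
  malvidin-pigmented: 692 × 3/16 = 129.75
χ² = Σ (O − E)² / E
  malvidin-free: (553 − 562.25)² / 562.25 = 0.1522
  malvidin-pigmented: (139 − 129.75)² / 129.75 = 0.6594
χ² = 0.1522 + 0.6594 = 0.8116 ≈ 0.812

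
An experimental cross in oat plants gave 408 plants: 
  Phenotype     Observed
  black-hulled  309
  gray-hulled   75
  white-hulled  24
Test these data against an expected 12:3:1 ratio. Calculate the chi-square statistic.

0.147

Under the 12:3:1 hypothesis (Σ ratio = 16, N = 408):
  black-hulled: 408 × 12/16 = 306
  gray-hulled: 408 × 3/16 = 76.5
  white-hulled: 408 × 1/16 = 25.5
χ² = Σ (O − E)² / E
  black-hulled: (309 − 306)² / 306 = 0.0294
  gray-hulled: (75 − 76.5)² / 76.5 = 0.0294
  white-hulled: (24 − 25.5)² / 25.5 = 0.0882
χ² = 0.0294 + 0.0294 + 0.0882 = 0.147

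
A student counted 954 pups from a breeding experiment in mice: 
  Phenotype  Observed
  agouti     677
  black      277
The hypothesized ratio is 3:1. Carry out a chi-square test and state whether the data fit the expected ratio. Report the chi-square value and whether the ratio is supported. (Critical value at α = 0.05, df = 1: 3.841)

Expected counts for N = 954 under a 3:1 ratio (total parts = 4):
  agouti: 954 × 3/4 = 715.5
  black: 954 × 1/4 = 238.5
χ² = Σ (O − E)² / E
  agouti: (677 − 715.5)² / 715.5 = 2.0716
  black: (277 − 238.5)² / 238.5 = 6.2149
χ² = 2.0716 + 6.2149 = 8.2865 ≈ 8.287
Degrees of freedom = 2 − 1 = 1; critical value at α = 0.05 is 3.841.
Since 8.287 > 3.841, we reject the null hypothesis — the data do not fit the 3:1 ratio.

8.287; not consistent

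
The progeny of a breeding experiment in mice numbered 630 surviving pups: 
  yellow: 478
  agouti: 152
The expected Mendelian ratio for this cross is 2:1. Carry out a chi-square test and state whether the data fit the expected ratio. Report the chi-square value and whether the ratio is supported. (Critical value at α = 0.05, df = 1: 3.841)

Expected counts for N = 630 under a 2:1 ratio (total parts = 3):
  yellow: 630 × 2/3 = 420
  agouti: 630 × 1/3 = 210
χ² = Σ (O − E)² / E
  yellow: (478 − 420)² / 420 = 8.0095
  agouti: (152 − 210)² / 210 = 16.0190
χ² = 8.0095 + 16.0190 = 24.0285 ≈ 24.029
Degrees of freedom = 2 − 1 = 1; critical value at α = 0.05 is 3.841.
Since 24.029 > 3.841, we reject the null hypothesis — the data do not fit the 2:1 ratio.

24.029; not consistent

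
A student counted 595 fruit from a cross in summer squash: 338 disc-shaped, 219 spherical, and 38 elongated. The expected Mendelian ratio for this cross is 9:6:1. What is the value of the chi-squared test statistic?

0.127

Expected counts for N = 595 under a 9:6:1 ratio (total parts = 16):
  disc-shaped: 595 × 9/16 = 334.6875
  spherical: 595 × 6/16 = 223.125
  elongated: 595 × 1/16 = 37.1875
χ² = Σ (O − E)² / E
  disc-shaped: (338 − 334.6875)² / 334.6875 = 0.0328
  spherical: (219 − 223.125)² / 223.125 = 0.0763
  elongated: (38 − 37.1875)² / 37.1875 = 0.0178
χ² = 0.0328 + 0.0763 + 0.0178 = 0.1269 ≈ 0.127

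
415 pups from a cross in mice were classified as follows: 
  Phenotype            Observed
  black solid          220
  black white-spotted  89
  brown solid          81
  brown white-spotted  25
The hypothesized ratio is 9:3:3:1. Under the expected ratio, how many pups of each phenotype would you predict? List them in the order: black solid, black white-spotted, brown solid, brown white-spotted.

233.4375, 77.8125, 77.8125, 25.9375

Expected counts for N = 415 under a 9:3:3:1 ratio (total parts = 16):
  black solid: 415 × 9/16 = 233.4375
  black white-spotted: 415 × 3/16 = 77.8125
  brown solid: 415 × 3/16 = 77.8125
  brown white-spotted: 415 × 1/16 = 25.9375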